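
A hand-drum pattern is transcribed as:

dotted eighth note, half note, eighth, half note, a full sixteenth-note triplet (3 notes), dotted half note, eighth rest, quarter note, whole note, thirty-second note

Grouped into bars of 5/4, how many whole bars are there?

2

One bar of 5/4 = 40 thirty-second notes.
Each duration in thirty-second notes: dotted eighth note = 6; half note = 16; eighth = 4; half note = 16; a full sixteenth-note triplet (3 notes) (three triplet sixteenths span one eighth) = 4; dotted half note = 24; eighth rest = 4; quarter note = 8; whole note = 32; thirty-second note = 1.
Sum: 6 + 16 + 4 + 16 + 4 + 24 + 4 + 8 + 32 + 1 = 115.
115 ÷ 40 = 2 complete bars with 35 left over.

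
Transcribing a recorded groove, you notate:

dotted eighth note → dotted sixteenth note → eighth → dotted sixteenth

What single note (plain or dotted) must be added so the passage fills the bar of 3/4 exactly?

quarter note

The bar of 3/4 = 24 thirty-second notes.
Working in thirty-second notes: dotted eighth note = 6; dotted sixteenth note = 3; eighth = 4; dotted sixteenth = 3.
Altogether 6 + 3 + 4 + 3 = 16.
Remaining: 24 − 16 = 8 thirty-second notes, which is a quarter note.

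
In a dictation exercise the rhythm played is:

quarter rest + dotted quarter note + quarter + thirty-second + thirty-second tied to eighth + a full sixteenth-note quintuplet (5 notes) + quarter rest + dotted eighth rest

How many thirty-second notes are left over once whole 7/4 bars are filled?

One bar of 7/4 = 56 thirty-second notes.
Each duration in thirty-second notes: quarter rest = 8; dotted quarter note = 12; quarter = 8; thirty-second = 1; thirty-second tied to eighth (thirty-second + eighth) = 5; a full sixteenth-note quintuplet (5 notes) (five quintuplet sixteenths span one quarter) = 8; quarter rest = 8; dotted eighth rest = 6.
Altogether 8 + 12 + 8 + 1 + 5 + 8 + 8 + 6 = 56.
56 ÷ 56 = 1 complete bar with 0 thirty-second notes remaining.

0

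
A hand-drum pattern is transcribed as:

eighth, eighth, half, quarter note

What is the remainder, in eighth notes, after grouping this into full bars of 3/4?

One bar of 3/4 = 6 eighth notes.
Express everything in eighth notes: eighth = 1; eighth = 1; half = 4; quarter note = 2.
Sum: 1 + 1 + 4 + 2 = 8.
8 ÷ 6 = 1 complete bar with 2 eighth notes remaining.

2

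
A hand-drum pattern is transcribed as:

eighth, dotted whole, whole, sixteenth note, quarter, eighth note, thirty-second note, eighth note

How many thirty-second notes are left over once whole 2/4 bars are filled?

One bar of 2/4 = 16 thirty-second notes.
Each duration in thirty-second notes: eighth = 4; dotted whole = 48; whole = 32; sixteenth note = 2; quarter = 8; eighth note = 4; thirty-second note = 1; eighth note = 4.
Sum: 4 + 48 + 32 + 2 + 8 + 4 + 1 + 4 = 103.
103 ÷ 16 = 6 complete bars with 7 thirty-second notes remaining.

7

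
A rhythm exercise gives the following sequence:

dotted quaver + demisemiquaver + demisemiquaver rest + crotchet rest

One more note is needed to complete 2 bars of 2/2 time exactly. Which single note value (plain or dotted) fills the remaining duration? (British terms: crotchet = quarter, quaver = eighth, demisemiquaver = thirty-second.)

dotted whole note

2 bars of 2/2 = 64 thirty-second notes.
Working in thirty-second notes: dotted quaver = 6; demisemiquaver = 1; demisemiquaver rest = 1; crotchet rest = 8.
Altogether 6 + 1 + 1 + 8 = 16.
Remaining: 64 − 16 = 48 thirty-second notes, which is a dotted whole note.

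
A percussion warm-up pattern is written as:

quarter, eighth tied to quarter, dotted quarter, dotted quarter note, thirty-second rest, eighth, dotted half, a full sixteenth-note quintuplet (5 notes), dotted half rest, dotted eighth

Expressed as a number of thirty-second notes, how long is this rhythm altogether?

Express everything in thirty-second notes: quarter = 8; eighth tied to quarter (eighth + quarter) = 12; dotted quarter = 12; dotted quarter note = 12; thirty-second rest = 1; eighth = 4; dotted half = 24; a full sixteenth-note quintuplet (5 notes) (five quintuplet sixteenths span one quarter) = 8; dotted half rest = 24; dotted eighth = 6.
Altogether 8 + 12 + 12 + 12 + 1 + 4 + 24 + 8 + 24 + 6 = 111 thirty-second notes.

111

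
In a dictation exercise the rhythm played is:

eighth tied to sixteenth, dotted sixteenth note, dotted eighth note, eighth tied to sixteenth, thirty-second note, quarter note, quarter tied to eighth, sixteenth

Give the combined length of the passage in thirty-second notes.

44

Each duration in thirty-second notes: eighth tied to sixteenth (eighth + sixteenth) = 6; dotted sixteenth note = 3; dotted eighth note = 6; eighth tied to sixteenth (eighth + sixteenth) = 6; thirty-second note = 1; quarter note = 8; quarter tied to eighth (quarter + eighth) = 12; sixteenth = 2.
Sum: 6 + 3 + 6 + 6 + 1 + 8 + 12 + 2 = 44 thirty-second notes.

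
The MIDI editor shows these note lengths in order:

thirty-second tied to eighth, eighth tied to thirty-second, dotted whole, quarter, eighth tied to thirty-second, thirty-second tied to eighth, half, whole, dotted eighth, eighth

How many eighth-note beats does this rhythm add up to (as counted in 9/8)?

One eighth-note beat = 4 thirty-second notes.
Each duration in thirty-second notes: thirty-second tied to eighth (thirty-second + eighth) = 5; eighth tied to thirty-second (eighth + thirty-second) = 5; dotted whole = 48; quarter = 8; eighth tied to thirty-second (eighth + thirty-second) = 5; thirty-second tied to eighth (thirty-second + eighth) = 5; half = 16; whole = 32; dotted eighth = 6; eighth = 4.
Total: 5 + 5 + 48 + 8 + 5 + 5 + 16 + 32 + 6 + 4 = 134.
134 ÷ 4 = 33.5 beats.

33.5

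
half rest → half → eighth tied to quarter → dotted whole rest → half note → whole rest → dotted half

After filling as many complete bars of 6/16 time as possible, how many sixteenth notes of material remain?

One bar of 6/16 = 3 eighth notes.
Working in eighth notes: half rest = 4; half = 4; eighth tied to quarter (eighth + quarter) = 3; dotted whole rest = 12; half note = 4; whole rest = 8; dotted half = 6.
Adding: 4 + 4 + 3 + 12 + 4 + 8 + 6 = 41.
41 ÷ 3 = 13 complete bars with 2 eighth notes remaining = 4 sixteenth notes.

4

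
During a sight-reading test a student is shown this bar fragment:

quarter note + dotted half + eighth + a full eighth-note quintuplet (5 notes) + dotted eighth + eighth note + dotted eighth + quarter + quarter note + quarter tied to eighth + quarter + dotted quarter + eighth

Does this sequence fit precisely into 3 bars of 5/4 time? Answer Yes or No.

Yes

One bar of 5/4 = 20 sixteenth notes, so 3 bars = 60.
Express everything in sixteenth notes: quarter note = 4; dotted half = 12; eighth = 2; a full eighth-note quintuplet (5 notes) (five quintuplet eighths span one half) = 8; dotted eighth = 3; eighth note = 2; dotted eighth = 3; quarter = 4; quarter note = 4; quarter tied to eighth (quarter + eighth) = 6; quarter = 4; dotted quarter = 6; eighth = 2.
Sum: 4 + 12 + 2 + 8 + 3 + 2 + 3 + 4 + 4 + 6 + 4 + 6 + 2 = 60.
60 equals 60, so the answer is Yes.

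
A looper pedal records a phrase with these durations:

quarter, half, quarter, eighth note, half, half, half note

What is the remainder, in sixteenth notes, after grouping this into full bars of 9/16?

6

One bar of 9/16 = 9 sixteenth notes.
Working in sixteenth notes: quarter = 4; half = 8; quarter = 4; eighth note = 2; half = 8; half = 8; half note = 8.
Adding: 4 + 8 + 4 + 2 + 8 + 8 + 8 = 42.
42 ÷ 9 = 4 complete bars with 6 sixteenth notes remaining.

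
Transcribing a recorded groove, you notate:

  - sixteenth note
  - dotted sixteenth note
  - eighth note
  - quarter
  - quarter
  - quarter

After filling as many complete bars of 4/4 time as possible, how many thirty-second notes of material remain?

1

One bar of 4/4 = 32 thirty-second notes.
In thirty-second notes: sixteenth note = 2; dotted sixteenth note = 3; eighth note = 4; quarter = 8; quarter = 8; quarter = 8.
Altogether 2 + 3 + 4 + 8 + 8 + 8 = 33.
33 ÷ 32 = 1 complete bar with 1 thirty-second note remaining.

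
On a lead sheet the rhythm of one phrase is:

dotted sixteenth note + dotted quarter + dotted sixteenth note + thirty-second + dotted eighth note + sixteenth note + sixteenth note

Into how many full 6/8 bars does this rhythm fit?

One bar of 6/8 = 24 thirty-second notes.
Working in thirty-second notes: dotted sixteenth note = 3; dotted quarter = 12; dotted sixteenth note = 3; thirty-second = 1; dotted eighth note = 6; sixteenth note = 2; sixteenth note = 2.
Sum: 3 + 12 + 3 + 1 + 6 + 2 + 2 = 29.
29 ÷ 24 = 1 complete bar with 5 left over.

1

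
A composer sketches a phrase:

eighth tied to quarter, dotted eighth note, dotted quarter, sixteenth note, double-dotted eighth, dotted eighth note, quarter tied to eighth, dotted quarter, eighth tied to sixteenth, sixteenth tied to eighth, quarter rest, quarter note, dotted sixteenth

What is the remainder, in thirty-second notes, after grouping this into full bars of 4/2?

36

One bar of 4/2 = 64 thirty-second notes.
Express everything in thirty-second notes: eighth tied to quarter (eighth + quarter) = 12; dotted eighth note = 6; dotted quarter = 12; sixteenth note = 2; double-dotted eighth = 7; dotted eighth note = 6; quarter tied to eighth (quarter + eighth) = 12; dotted quarter = 12; eighth tied to sixteenth (eighth + sixteenth) = 6; sixteenth tied to eighth (sixteenth + eighth) = 6; quarter rest = 8; quarter note = 8; dotted sixteenth = 3.
Altogether 12 + 6 + 12 + 2 + 7 + 6 + 12 + 12 + 6 + 6 + 8 + 8 + 3 = 100.
100 ÷ 64 = 1 complete bar with 36 thirty-second notes remaining.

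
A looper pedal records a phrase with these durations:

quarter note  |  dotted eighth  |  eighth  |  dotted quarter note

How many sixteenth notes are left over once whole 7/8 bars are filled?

1

One bar of 7/8 = 14 sixteenth notes.
In sixteenth notes: quarter note = 4; dotted eighth = 3; eighth = 2; dotted quarter note = 6.
Altogether 4 + 3 + 2 + 6 = 15.
15 ÷ 14 = 1 complete bar with 1 sixteenth note remaining.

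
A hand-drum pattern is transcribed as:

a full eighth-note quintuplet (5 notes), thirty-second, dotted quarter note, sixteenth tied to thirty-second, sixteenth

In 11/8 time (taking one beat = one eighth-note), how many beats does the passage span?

8.5

One eighth-note beat = 4 thirty-second notes.
Each duration in thirty-second notes: a full eighth-note quintuplet (5 notes) (five quintuplet eighths span one half) = 16; thirty-second = 1; dotted quarter note = 12; sixteenth tied to thirty-second (sixteenth + thirty-second) = 3; sixteenth = 2.
Altogether 16 + 1 + 12 + 3 + 2 = 34.
34 ÷ 4 = 8.5 beats.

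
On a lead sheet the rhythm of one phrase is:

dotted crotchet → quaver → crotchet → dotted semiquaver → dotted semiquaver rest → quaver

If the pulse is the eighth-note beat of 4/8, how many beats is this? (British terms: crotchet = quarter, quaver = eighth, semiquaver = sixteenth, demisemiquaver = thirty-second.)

One eighth-note beat = 4 thirty-second notes.
In thirty-second notes: dotted crotchet = 12; quaver = 4; crotchet = 8; dotted semiquaver = 3; dotted semiquaver rest = 3; quaver = 4.
Adding: 12 + 4 + 8 + 3 + 3 + 4 = 34.
34 ÷ 4 = 8.5 beats.

8.5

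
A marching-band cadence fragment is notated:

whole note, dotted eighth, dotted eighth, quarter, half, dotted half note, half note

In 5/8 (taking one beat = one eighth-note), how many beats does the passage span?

27

One eighth-note beat = 2 sixteenth notes.
Convert each value to sixteenth notes: whole note = 16; dotted eighth = 3; dotted eighth = 3; quarter = 4; half = 8; dotted half note = 12; half note = 8.
Total: 16 + 3 + 3 + 4 + 8 + 12 + 8 = 54.
54 ÷ 2 = 27 beats.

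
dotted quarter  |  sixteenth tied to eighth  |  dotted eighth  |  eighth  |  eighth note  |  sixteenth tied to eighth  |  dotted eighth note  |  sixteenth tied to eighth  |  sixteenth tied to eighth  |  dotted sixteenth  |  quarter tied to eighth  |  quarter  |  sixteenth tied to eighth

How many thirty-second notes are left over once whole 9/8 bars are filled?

One bar of 9/8 = 36 thirty-second notes.
Working in thirty-second notes: dotted quarter = 12; sixteenth tied to eighth (sixteenth + eighth) = 6; dotted eighth = 6; eighth = 4; eighth note = 4; sixteenth tied to eighth (sixteenth + eighth) = 6; dotted eighth note = 6; sixteenth tied to eighth (sixteenth + eighth) = 6; sixteenth tied to eighth (sixteenth + eighth) = 6; dotted sixteenth = 3; quarter tied to eighth (quarter + eighth) = 12; quarter = 8; sixteenth tied to eighth (sixteenth + eighth) = 6.
Adding: 12 + 6 + 6 + 4 + 4 + 6 + 6 + 6 + 6 + 3 + 12 + 8 + 6 = 85.
85 ÷ 36 = 2 complete bars with 13 thirty-second notes remaining.

13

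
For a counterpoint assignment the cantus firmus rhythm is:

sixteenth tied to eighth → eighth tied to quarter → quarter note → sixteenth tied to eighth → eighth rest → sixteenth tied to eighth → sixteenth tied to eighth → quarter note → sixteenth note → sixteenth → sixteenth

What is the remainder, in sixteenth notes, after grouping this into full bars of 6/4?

One bar of 6/4 = 24 sixteenth notes.
Express everything in sixteenth notes: sixteenth tied to eighth (sixteenth + eighth) = 3; eighth tied to quarter (eighth + quarter) = 6; quarter note = 4; sixteenth tied to eighth (sixteenth + eighth) = 3; eighth rest = 2; sixteenth tied to eighth (sixteenth + eighth) = 3; sixteenth tied to eighth (sixteenth + eighth) = 3; quarter note = 4; sixteenth note = 1; sixteenth = 1; sixteenth = 1.
Altogether 3 + 6 + 4 + 3 + 2 + 3 + 3 + 4 + 1 + 1 + 1 = 31.
31 ÷ 24 = 1 complete bar with 7 sixteenth notes remaining.

7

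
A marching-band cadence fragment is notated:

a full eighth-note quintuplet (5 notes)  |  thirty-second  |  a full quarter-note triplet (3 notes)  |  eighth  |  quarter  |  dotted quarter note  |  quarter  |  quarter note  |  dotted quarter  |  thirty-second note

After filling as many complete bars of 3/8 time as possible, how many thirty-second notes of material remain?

2

One bar of 3/8 = 12 thirty-second notes.
Working in thirty-second notes: a full eighth-note quintuplet (5 notes) (five quintuplet eighths span one half) = 16; thirty-second = 1; a full quarter-note triplet (3 notes) (three triplet quarters span one half) = 16; eighth = 4; quarter = 8; dotted quarter note = 12; quarter = 8; quarter note = 8; dotted quarter = 12; thirty-second note = 1.
Total: 16 + 1 + 16 + 4 + 8 + 12 + 8 + 8 + 12 + 1 = 86.
86 ÷ 12 = 7 complete bars with 2 thirty-second notes remaining.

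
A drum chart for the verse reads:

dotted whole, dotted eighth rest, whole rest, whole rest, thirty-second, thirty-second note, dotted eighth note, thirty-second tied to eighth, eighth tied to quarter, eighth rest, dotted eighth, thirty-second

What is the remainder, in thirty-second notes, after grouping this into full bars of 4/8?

10

One bar of 4/8 = 16 thirty-second notes.
Working in thirty-second notes: dotted whole = 48; dotted eighth rest = 6; whole rest = 32; whole rest = 32; thirty-second = 1; thirty-second note = 1; dotted eighth note = 6; thirty-second tied to eighth (thirty-second + eighth) = 5; eighth tied to quarter (eighth + quarter) = 12; eighth rest = 4; dotted eighth = 6; thirty-second = 1.
Adding: 48 + 6 + 32 + 32 + 1 + 1 + 6 + 5 + 12 + 4 + 6 + 1 = 154.
154 ÷ 16 = 9 complete bars with 10 thirty-second notes remaining.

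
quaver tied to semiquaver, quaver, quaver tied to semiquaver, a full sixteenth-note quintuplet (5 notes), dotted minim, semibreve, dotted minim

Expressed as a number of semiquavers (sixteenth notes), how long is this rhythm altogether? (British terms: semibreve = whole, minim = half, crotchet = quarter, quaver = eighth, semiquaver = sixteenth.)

52

Convert each value to sixteenth notes: quaver tied to semiquaver (quaver + semiquaver) = 3; quaver = 2; quaver tied to semiquaver (quaver + semiquaver) = 3; a full sixteenth-note quintuplet (5 notes) (five quintuplet sixteenths span one quarter) = 4; dotted minim = 12; semibreve = 16; dotted minim = 12.
Total: 3 + 2 + 3 + 4 + 12 + 16 + 12 = 52 sixteenth notes.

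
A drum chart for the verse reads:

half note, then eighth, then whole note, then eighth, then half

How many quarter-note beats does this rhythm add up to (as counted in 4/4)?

9

One quarter-note beat = 2 eighth notes.
Express everything in eighth notes: half note = 4; eighth = 1; whole note = 8; eighth = 1; half = 4.
Sum: 4 + 1 + 8 + 1 + 4 = 18.
18 ÷ 2 = 9 beats.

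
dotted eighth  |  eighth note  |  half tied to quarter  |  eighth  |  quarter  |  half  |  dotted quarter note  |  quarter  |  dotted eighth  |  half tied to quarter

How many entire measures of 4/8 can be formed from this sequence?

7

One bar of 4/8 = 8 sixteenth notes.
In sixteenth notes: dotted eighth = 3; eighth note = 2; half tied to quarter (half + quarter) = 12; eighth = 2; quarter = 4; half = 8; dotted quarter note = 6; quarter = 4; dotted eighth = 3; half tied to quarter (half + quarter) = 12.
Altogether 3 + 2 + 12 + 2 + 4 + 8 + 6 + 4 + 3 + 12 = 56.
56 ÷ 8 = 7 complete bars with 0 left over.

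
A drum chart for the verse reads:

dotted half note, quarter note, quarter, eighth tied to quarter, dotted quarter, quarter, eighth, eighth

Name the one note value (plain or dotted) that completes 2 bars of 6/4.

half note

2 bars of 6/4 = 24 eighth notes.
Convert each value to eighth notes: dotted half note = 6; quarter note = 2; quarter = 2; eighth tied to quarter (eighth + quarter) = 3; dotted quarter = 3; quarter = 2; eighth = 1; eighth = 1.
Sum: 6 + 2 + 2 + 3 + 3 + 2 + 1 + 1 = 20.
Remaining: 24 − 20 = 4 eighth notes, which is a half note.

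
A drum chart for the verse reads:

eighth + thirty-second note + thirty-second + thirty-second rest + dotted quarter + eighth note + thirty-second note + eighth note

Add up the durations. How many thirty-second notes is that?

Express everything in thirty-second notes: eighth = 4; thirty-second note = 1; thirty-second = 1; thirty-second rest = 1; dotted quarter = 12; eighth note = 4; thirty-second note = 1; eighth note = 4.
Adding: 4 + 1 + 1 + 1 + 12 + 4 + 1 + 4 = 28 thirty-second notes.

28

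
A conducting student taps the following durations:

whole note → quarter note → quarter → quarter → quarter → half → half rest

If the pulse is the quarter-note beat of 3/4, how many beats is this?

One quarter-note beat = 2 eighth notes.
Express everything in eighth notes: whole note = 8; quarter note = 2; quarter = 2; quarter = 2; quarter = 2; half = 4; half rest = 4.
Total: 8 + 2 + 2 + 2 + 2 + 4 + 4 = 24.
24 ÷ 2 = 12 beats.

12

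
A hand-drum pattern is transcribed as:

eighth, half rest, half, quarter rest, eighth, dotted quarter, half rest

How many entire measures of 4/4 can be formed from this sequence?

One bar of 4/4 = 8 eighth notes.
In eighth notes: eighth = 1; half rest = 4; half = 4; quarter rest = 2; eighth = 1; dotted quarter = 3; half rest = 4.
Altogether 1 + 4 + 4 + 2 + 1 + 3 + 4 = 19.
19 ÷ 8 = 2 complete bars with 3 left over.

2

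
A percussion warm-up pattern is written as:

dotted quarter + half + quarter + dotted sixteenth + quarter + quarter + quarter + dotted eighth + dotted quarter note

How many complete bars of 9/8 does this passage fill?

2

One bar of 9/8 = 36 thirty-second notes.
Express everything in thirty-second notes: dotted quarter = 12; half = 16; quarter = 8; dotted sixteenth = 3; quarter = 8; quarter = 8; quarter = 8; dotted eighth = 6; dotted quarter note = 12.
Altogether 12 + 16 + 8 + 3 + 8 + 8 + 8 + 6 + 12 = 81.
81 ÷ 36 = 2 complete bars with 9 left over.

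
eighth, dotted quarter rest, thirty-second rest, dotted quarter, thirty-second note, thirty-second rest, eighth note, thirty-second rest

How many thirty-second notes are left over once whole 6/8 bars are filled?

One bar of 6/8 = 24 thirty-second notes.
Convert each value to thirty-second notes: eighth = 4; dotted quarter rest = 12; thirty-second rest = 1; dotted quarter = 12; thirty-second note = 1; thirty-second rest = 1; eighth note = 4; thirty-second rest = 1.
Sum: 4 + 12 + 1 + 12 + 1 + 1 + 4 + 1 = 36.
36 ÷ 24 = 1 complete bar with 12 thirty-second notes remaining.

12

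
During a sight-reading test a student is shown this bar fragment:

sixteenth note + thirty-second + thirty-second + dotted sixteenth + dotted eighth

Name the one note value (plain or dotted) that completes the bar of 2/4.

dotted sixteenth note

The bar of 2/4 = 16 thirty-second notes.
In thirty-second notes: sixteenth note = 2; thirty-second = 1; thirty-second = 1; dotted sixteenth = 3; dotted eighth = 6.
Adding: 2 + 1 + 1 + 3 + 6 = 13.
Remaining: 16 − 13 = 3 thirty-second notes, which is a dotted sixteenth note.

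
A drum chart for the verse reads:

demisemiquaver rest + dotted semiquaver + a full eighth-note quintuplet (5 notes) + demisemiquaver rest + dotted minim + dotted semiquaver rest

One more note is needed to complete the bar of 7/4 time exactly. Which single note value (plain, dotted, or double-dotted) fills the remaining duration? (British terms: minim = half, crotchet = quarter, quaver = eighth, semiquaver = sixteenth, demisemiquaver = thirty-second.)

The bar of 7/4 = 56 thirty-second notes.
Working in thirty-second notes: demisemiquaver rest = 1; dotted semiquaver = 3; a full eighth-note quintuplet (5 notes) (five quintuplet eighths span one half) = 16; demisemiquaver rest = 1; dotted minim = 24; dotted semiquaver rest = 3.
Altogether 1 + 3 + 16 + 1 + 24 + 3 = 48.
Remaining: 56 − 48 = 8 thirty-second notes, which is a quarter note.

quarter note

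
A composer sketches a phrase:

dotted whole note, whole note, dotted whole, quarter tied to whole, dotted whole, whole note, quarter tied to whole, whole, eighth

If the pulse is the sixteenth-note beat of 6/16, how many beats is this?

One sixteenth-note beat = 2 thirty-second notes.
Convert each value to thirty-second notes: dotted whole note = 48; whole note = 32; dotted whole = 48; quarter tied to whole (quarter + whole) = 40; dotted whole = 48; whole note = 32; quarter tied to whole (quarter + whole) = 40; whole = 32; eighth = 4.
Adding: 48 + 32 + 48 + 40 + 48 + 32 + 40 + 32 + 4 = 324.
324 ÷ 2 = 162 beats.

162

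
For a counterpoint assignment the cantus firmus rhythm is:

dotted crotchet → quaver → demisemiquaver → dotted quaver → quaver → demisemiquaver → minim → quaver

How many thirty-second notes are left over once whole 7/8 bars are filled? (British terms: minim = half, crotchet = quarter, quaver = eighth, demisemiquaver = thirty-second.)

20

One bar of 7/8 = 28 thirty-second notes.
Each duration in thirty-second notes: dotted crotchet = 12; quaver = 4; demisemiquaver = 1; dotted quaver = 6; quaver = 4; demisemiquaver = 1; minim = 16; quaver = 4.
Sum: 12 + 4 + 1 + 6 + 4 + 1 + 16 + 4 = 48.
48 ÷ 28 = 1 complete bar with 20 thirty-second notes remaining.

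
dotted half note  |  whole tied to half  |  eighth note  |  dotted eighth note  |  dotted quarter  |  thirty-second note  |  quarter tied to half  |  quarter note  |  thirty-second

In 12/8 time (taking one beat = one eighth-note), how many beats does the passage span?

One eighth-note beat = 4 thirty-second notes.
Convert each value to thirty-second notes: dotted half note = 24; whole tied to half (whole + half) = 48; eighth note = 4; dotted eighth note = 6; dotted quarter = 12; thirty-second note = 1; quarter tied to half (quarter + half) = 24; quarter note = 8; thirty-second = 1.
Altogether 24 + 48 + 4 + 6 + 12 + 1 + 24 + 8 + 1 = 128.
128 ÷ 4 = 32 beats.

32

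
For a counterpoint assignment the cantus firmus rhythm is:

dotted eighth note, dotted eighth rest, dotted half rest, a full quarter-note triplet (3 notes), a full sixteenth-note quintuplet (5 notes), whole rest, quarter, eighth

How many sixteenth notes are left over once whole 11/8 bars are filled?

8

One bar of 11/8 = 22 sixteenth notes.
Express everything in sixteenth notes: dotted eighth note = 3; dotted eighth rest = 3; dotted half rest = 12; a full quarter-note triplet (3 notes) (three triplet quarters span one half) = 8; a full sixteenth-note quintuplet (5 notes) (five quintuplet sixteenths span one quarter) = 4; whole rest = 16; quarter = 4; eighth = 2.
Sum: 3 + 3 + 12 + 8 + 4 + 16 + 4 + 2 = 52.
52 ÷ 22 = 2 complete bars with 8 sixteenth notes remaining.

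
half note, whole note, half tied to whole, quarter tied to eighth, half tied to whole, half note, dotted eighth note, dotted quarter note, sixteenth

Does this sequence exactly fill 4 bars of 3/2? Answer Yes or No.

Yes

One bar of 3/2 = 24 sixteenth notes, so 4 bars = 96.
Each duration in sixteenth notes: half note = 8; whole note = 16; half tied to whole (half + whole) = 24; quarter tied to eighth (quarter + eighth) = 6; half tied to whole (half + whole) = 24; half note = 8; dotted eighth note = 3; dotted quarter note = 6; sixteenth = 1.
Altogether 8 + 16 + 24 + 6 + 24 + 8 + 3 + 6 + 1 = 96.
96 equals 96, so the answer is Yes.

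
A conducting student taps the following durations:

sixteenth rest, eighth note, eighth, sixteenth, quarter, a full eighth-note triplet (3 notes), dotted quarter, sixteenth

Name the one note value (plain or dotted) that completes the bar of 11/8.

sixteenth note

The bar of 11/8 = 22 sixteenth notes.
Express everything in sixteenth notes: sixteenth rest = 1; eighth note = 2; eighth = 2; sixteenth = 1; quarter = 4; a full eighth-note triplet (3 notes) (three triplet eighths span one quarter) = 4; dotted quarter = 6; sixteenth = 1.
Altogether 1 + 2 + 2 + 1 + 4 + 4 + 6 + 1 = 21.
Remaining: 22 − 21 = 1 sixteenth note, which is a sixteenth note.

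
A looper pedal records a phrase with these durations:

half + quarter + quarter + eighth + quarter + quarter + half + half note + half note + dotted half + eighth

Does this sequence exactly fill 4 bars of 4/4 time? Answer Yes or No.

Yes

One bar of 4/4 = 8 eighth notes, so 4 bars = 32.
Express everything in eighth notes: half = 4; quarter = 2; quarter = 2; eighth = 1; quarter = 2; quarter = 2; half = 4; half note = 4; half note = 4; dotted half = 6; eighth = 1.
Altogether 4 + 2 + 2 + 1 + 2 + 2 + 4 + 4 + 4 + 6 + 1 = 32.
32 equals 32, so the answer is Yes.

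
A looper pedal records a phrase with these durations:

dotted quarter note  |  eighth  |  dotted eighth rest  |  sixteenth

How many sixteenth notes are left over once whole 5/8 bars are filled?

One bar of 5/8 = 10 sixteenth notes.
Express everything in sixteenth notes: dotted quarter note = 6; eighth = 2; dotted eighth rest = 3; sixteenth = 1.
Altogether 6 + 2 + 3 + 1 = 12.
12 ÷ 10 = 1 complete bar with 2 sixteenth notes remaining.

2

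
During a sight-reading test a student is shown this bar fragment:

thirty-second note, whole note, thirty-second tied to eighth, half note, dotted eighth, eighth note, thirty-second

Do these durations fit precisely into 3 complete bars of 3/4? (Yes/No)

No

One bar of 3/4 = 24 thirty-second notes, so 3 bars = 72.
In thirty-second notes: thirty-second note = 1; whole note = 32; thirty-second tied to eighth (thirty-second + eighth) = 5; half note = 16; dotted eighth = 6; eighth note = 4; thirty-second = 1.
Adding: 1 + 32 + 5 + 16 + 6 + 4 + 1 = 65.
65 falls short of 72, so the answer is No.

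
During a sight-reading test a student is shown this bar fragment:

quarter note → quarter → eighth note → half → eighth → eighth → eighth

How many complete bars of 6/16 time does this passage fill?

4

One bar of 6/16 = 3 eighth notes.
In eighth notes: quarter note = 2; quarter = 2; eighth note = 1; half = 4; eighth = 1; eighth = 1; eighth = 1.
Adding: 2 + 2 + 1 + 4 + 1 + 1 + 1 = 12.
12 ÷ 3 = 4 complete bars with 0 left over.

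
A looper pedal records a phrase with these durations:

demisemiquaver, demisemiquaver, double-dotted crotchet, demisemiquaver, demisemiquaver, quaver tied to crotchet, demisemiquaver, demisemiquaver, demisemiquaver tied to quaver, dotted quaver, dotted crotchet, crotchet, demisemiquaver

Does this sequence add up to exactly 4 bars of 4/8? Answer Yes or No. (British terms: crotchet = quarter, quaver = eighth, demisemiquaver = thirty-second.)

One bar of 4/8 = 16 thirty-second notes, so 4 bars = 64.
Each duration in thirty-second notes: demisemiquaver = 1; demisemiquaver = 1; double-dotted crotchet = 14; demisemiquaver = 1; demisemiquaver = 1; quaver tied to crotchet (quaver + crotchet) = 12; demisemiquaver = 1; demisemiquaver = 1; demisemiquaver tied to quaver (demisemiquaver + quaver) = 5; dotted quaver = 6; dotted crotchet = 12; crotchet = 8; demisemiquaver = 1.
Sum: 1 + 1 + 14 + 1 + 1 + 12 + 1 + 1 + 5 + 6 + 12 + 8 + 1 = 64.
64 equals 64, so the answer is Yes.

Yes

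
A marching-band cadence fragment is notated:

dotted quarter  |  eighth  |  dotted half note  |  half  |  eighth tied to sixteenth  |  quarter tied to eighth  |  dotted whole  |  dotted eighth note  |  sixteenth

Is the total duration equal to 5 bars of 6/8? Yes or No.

No

One bar of 6/8 = 12 sixteenth notes, so 5 bars = 60.
Express everything in sixteenth notes: dotted quarter = 6; eighth = 2; dotted half note = 12; half = 8; eighth tied to sixteenth (eighth + sixteenth) = 3; quarter tied to eighth (quarter + eighth) = 6; dotted whole = 24; dotted eighth note = 3; sixteenth = 1.
Altogether 6 + 2 + 12 + 8 + 3 + 6 + 24 + 3 + 1 = 65.
65 exceeds 60, so the answer is No.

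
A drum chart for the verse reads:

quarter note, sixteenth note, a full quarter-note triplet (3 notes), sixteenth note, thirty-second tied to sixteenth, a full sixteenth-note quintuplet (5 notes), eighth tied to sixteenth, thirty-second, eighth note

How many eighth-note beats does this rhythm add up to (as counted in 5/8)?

One eighth-note beat = 4 thirty-second notes.
Express everything in thirty-second notes: quarter note = 8; sixteenth note = 2; a full quarter-note triplet (3 notes) (three triplet quarters span one half) = 16; sixteenth note = 2; thirty-second tied to sixteenth (thirty-second + sixteenth) = 3; a full sixteenth-note quintuplet (5 notes) (five quintuplet sixteenths span one quarter) = 8; eighth tied to sixteenth (eighth + sixteenth) = 6; thirty-second = 1; eighth note = 4.
Total: 8 + 2 + 16 + 2 + 3 + 8 + 6 + 1 + 4 = 50.
50 ÷ 4 = 12.5 beats.

12.5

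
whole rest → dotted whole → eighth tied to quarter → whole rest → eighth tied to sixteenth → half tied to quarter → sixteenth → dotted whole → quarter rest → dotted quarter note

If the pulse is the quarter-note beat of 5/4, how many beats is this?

28

One quarter-note beat = 4 sixteenth notes.
Convert each value to sixteenth notes: whole rest = 16; dotted whole = 24; eighth tied to quarter (eighth + quarter) = 6; whole rest = 16; eighth tied to sixteenth (eighth + sixteenth) = 3; half tied to quarter (half + quarter) = 12; sixteenth = 1; dotted whole = 24; quarter rest = 4; dotted quarter note = 6.
Altogether 16 + 24 + 6 + 16 + 3 + 12 + 1 + 24 + 4 + 6 = 112.
112 ÷ 4 = 28 beats.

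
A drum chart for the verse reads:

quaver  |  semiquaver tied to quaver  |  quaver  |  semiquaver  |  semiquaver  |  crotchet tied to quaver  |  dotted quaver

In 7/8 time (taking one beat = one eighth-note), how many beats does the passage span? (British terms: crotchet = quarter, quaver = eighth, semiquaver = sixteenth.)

One eighth-note beat = 2 sixteenth notes.
Working in sixteenth notes: quaver = 2; semiquaver tied to quaver (semiquaver + quaver) = 3; quaver = 2; semiquaver = 1; semiquaver = 1; crotchet tied to quaver (crotchet + quaver) = 6; dotted quaver = 3.
Adding: 2 + 3 + 2 + 1 + 1 + 6 + 3 = 18.
18 ÷ 2 = 9 beats.

9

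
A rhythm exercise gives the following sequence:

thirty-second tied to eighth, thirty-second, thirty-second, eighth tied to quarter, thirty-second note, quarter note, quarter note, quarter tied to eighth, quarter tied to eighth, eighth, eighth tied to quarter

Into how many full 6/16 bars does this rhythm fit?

6

One bar of 6/16 = 12 thirty-second notes.
Convert each value to thirty-second notes: thirty-second tied to eighth (thirty-second + eighth) = 5; thirty-second = 1; thirty-second = 1; eighth tied to quarter (eighth + quarter) = 12; thirty-second note = 1; quarter note = 8; quarter note = 8; quarter tied to eighth (quarter + eighth) = 12; quarter tied to eighth (quarter + eighth) = 12; eighth = 4; eighth tied to quarter (eighth + quarter) = 12.
Sum: 5 + 1 + 1 + 12 + 1 + 8 + 8 + 12 + 12 + 4 + 12 = 76.
76 ÷ 12 = 6 complete bars with 4 left over.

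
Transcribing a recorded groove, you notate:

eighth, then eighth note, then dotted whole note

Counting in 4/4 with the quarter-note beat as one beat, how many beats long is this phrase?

One quarter-note beat = 2 eighth notes.
Express everything in eighth notes: eighth = 1; eighth note = 1; dotted whole note = 12.
Total: 1 + 1 + 12 = 14.
14 ÷ 2 = 7 beats.

7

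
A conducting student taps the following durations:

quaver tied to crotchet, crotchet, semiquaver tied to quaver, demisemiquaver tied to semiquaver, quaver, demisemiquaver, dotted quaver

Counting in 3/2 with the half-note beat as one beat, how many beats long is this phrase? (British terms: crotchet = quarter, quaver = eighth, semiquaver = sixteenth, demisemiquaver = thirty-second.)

2.5

One half-note beat = 16 thirty-second notes.
In thirty-second notes: quaver tied to crotchet (quaver + crotchet) = 12; crotchet = 8; semiquaver tied to quaver (semiquaver + quaver) = 6; demisemiquaver tied to semiquaver (demisemiquaver + semiquaver) = 3; quaver = 4; demisemiquaver = 1; dotted quaver = 6.
Altogether 12 + 8 + 6 + 3 + 4 + 1 + 6 = 40.
40 ÷ 16 = 2.5 beats.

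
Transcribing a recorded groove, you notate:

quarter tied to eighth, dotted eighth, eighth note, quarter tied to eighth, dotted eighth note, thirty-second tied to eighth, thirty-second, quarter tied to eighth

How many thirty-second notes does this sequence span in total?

Express everything in thirty-second notes: quarter tied to eighth (quarter + eighth) = 12; dotted eighth = 6; eighth note = 4; quarter tied to eighth (quarter + eighth) = 12; dotted eighth note = 6; thirty-second tied to eighth (thirty-second + eighth) = 5; thirty-second = 1; quarter tied to eighth (quarter + eighth) = 12.
Altogether 12 + 6 + 4 + 12 + 6 + 5 + 1 + 12 = 58 thirty-second notes.

58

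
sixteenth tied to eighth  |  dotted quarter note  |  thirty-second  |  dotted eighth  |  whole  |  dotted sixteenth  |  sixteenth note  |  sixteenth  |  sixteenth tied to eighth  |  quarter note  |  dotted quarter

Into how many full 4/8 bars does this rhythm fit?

5

One bar of 4/8 = 16 thirty-second notes.
Each duration in thirty-second notes: sixteenth tied to eighth (sixteenth + eighth) = 6; dotted quarter note = 12; thirty-second = 1; dotted eighth = 6; whole = 32; dotted sixteenth = 3; sixteenth note = 2; sixteenth = 2; sixteenth tied to eighth (sixteenth + eighth) = 6; quarter note = 8; dotted quarter = 12.
Total: 6 + 12 + 1 + 6 + 32 + 3 + 2 + 2 + 6 + 8 + 12 = 90.
90 ÷ 16 = 5 complete bars with 10 left over.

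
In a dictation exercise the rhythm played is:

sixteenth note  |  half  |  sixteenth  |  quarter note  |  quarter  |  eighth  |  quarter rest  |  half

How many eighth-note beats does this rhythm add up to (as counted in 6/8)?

16

One eighth-note beat = 2 sixteenth notes.
Working in sixteenth notes: sixteenth note = 1; half = 8; sixteenth = 1; quarter note = 4; quarter = 4; eighth = 2; quarter rest = 4; half = 8.
Adding: 1 + 8 + 1 + 4 + 4 + 2 + 4 + 8 = 32.
32 ÷ 2 = 16 beats.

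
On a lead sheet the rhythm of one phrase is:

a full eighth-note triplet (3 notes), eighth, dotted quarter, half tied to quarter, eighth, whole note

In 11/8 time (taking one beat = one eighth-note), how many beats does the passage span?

21

One eighth-note beat = 2 sixteenth notes.
Each duration in sixteenth notes: a full eighth-note triplet (3 notes) (three triplet eighths span one quarter) = 4; eighth = 2; dotted quarter = 6; half tied to quarter (half + quarter) = 12; eighth = 2; whole note = 16.
Altogether 4 + 2 + 6 + 12 + 2 + 16 = 42.
42 ÷ 2 = 21 beats.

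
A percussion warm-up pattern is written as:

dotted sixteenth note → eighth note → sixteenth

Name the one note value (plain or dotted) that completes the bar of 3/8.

The bar of 3/8 = 12 thirty-second notes.
Each duration in thirty-second notes: dotted sixteenth note = 3; eighth note = 4; sixteenth = 2.
Altogether 3 + 4 + 2 = 9.
Remaining: 12 − 9 = 3 thirty-second notes, which is a dotted sixteenth note.

dotted sixteenth note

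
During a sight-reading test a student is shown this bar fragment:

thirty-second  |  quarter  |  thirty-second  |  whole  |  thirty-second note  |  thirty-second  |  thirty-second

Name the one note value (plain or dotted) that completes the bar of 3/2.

The bar of 3/2 = 48 thirty-second notes.
Working in thirty-second notes: thirty-second = 1; quarter = 8; thirty-second = 1; whole = 32; thirty-second note = 1; thirty-second = 1; thirty-second = 1.
Adding: 1 + 8 + 1 + 32 + 1 + 1 + 1 = 45.
Remaining: 48 − 45 = 3 thirty-second notes, which is a dotted sixteenth note.

dotted sixteenth note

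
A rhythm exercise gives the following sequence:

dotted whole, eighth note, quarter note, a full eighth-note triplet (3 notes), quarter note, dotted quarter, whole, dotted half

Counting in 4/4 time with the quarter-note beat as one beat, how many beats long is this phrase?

One quarter-note beat = 2 eighth notes.
Working in eighth notes: dotted whole = 12; eighth note = 1; quarter note = 2; a full eighth-note triplet (3 notes) (three triplet eighths span one quarter) = 2; quarter note = 2; dotted quarter = 3; whole = 8; dotted half = 6.
Total: 12 + 1 + 2 + 2 + 2 + 3 + 8 + 6 = 36.
36 ÷ 2 = 18 beats.

18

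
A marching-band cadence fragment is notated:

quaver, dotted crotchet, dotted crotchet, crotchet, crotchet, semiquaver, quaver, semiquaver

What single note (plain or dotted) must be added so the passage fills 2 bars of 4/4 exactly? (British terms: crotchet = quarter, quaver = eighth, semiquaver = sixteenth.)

dotted quarter note

2 bars of 4/4 = 32 sixteenth notes.
In sixteenth notes: quaver = 2; dotted crotchet = 6; dotted crotchet = 6; crotchet = 4; crotchet = 4; semiquaver = 1; quaver = 2; semiquaver = 1.
Altogether 2 + 6 + 6 + 4 + 4 + 1 + 2 + 1 = 26.
Remaining: 32 − 26 = 6 sixteenth notes, which is a dotted quarter note.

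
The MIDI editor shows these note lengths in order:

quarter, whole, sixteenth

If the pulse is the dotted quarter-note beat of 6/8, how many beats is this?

3.5

One dotted quarter-note beat = 6 sixteenth notes.
Express everything in sixteenth notes: quarter = 4; whole = 16; sixteenth = 1.
Total: 4 + 16 + 1 = 21.
21 ÷ 6 = 3.5 beats.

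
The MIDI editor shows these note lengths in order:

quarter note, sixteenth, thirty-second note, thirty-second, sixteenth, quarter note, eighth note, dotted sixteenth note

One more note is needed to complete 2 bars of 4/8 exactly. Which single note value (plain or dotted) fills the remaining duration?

dotted sixteenth note

2 bars of 4/8 = 32 thirty-second notes.
Working in thirty-second notes: quarter note = 8; sixteenth = 2; thirty-second note = 1; thirty-second = 1; sixteenth = 2; quarter note = 8; eighth note = 4; dotted sixteenth note = 3.
Altogether 8 + 2 + 1 + 1 + 2 + 8 + 4 + 3 = 29.
Remaining: 32 − 29 = 3 thirty-second notes, which is a dotted sixteenth note.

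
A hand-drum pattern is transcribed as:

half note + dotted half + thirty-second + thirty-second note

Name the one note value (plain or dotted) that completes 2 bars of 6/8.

2 bars of 6/8 = 48 thirty-second notes.
Convert each value to thirty-second notes: half note = 16; dotted half = 24; thirty-second = 1; thirty-second note = 1.
Altogether 16 + 24 + 1 + 1 = 42.
Remaining: 48 − 42 = 6 thirty-second notes, which is a dotted eighth note.

dotted eighth note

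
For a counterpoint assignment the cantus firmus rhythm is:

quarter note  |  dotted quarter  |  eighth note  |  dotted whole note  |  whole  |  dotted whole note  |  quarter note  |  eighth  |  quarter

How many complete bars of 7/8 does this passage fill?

6

One bar of 7/8 = 7 eighth notes.
In eighth notes: quarter note = 2; dotted quarter = 3; eighth note = 1; dotted whole note = 12; whole = 8; dotted whole note = 12; quarter note = 2; eighth = 1; quarter = 2.
Adding: 2 + 3 + 1 + 12 + 8 + 12 + 2 + 1 + 2 = 43.
43 ÷ 7 = 6 complete bars with 1 left over.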